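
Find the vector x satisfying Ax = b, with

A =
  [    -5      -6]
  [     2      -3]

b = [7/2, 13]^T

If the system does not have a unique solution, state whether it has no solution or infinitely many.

Row-reduce the augmented matrix:
R1 ← R1 / (-5).
R2 ← R2 − 2·R1.
R2 ← R2 / (-27/5).
R1 ← R1 − 6/5·R2.
Reading off the reduced rows gives x_1 = 5/2, x_2 = -8/3.

x_1 = 5/2, x_2 = -8/3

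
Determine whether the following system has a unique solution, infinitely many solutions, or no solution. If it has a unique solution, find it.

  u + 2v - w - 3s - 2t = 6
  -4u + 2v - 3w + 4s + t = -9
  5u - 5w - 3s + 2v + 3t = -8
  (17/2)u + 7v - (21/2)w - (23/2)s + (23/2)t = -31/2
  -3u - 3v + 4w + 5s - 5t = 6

Row-reduce:
R2 ← R2 + 4·R1.
R3 ← R3 − 5·R1.
R4 ← R4 − 17/2·R1.
R5 ← R5 + 3·R1.
R2 ← R2 / (10).
R1 ← R1 − 2·R2.
R3 ← R3 + 8·R2.
R4 ← R4 + 10·R2.
R5 ← R5 − 3·R2.
R3 ← R3 / (-28/5).
R1 ← R1 − 2/5·R3.
R2 ← R2 + 7/10·R3.
R4 ← R4 + 9·R3.
R5 ← R5 − 31/10·R3.
R4 ← R4 / (-3).
R1 ← R1 + 1·R4.
R2 ← R2 + 3/2·R4.
R3 ← R3 + 1·R4.
R5 ← R5 − 3/2·R4.
Row 5 reduces to 0 = 1/4, a contradiction. The system is inconsistent.

no solution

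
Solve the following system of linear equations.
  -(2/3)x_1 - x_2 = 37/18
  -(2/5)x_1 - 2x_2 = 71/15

From equation 1: x_2 = -37/18 − 2/3·x_1.
Substitute into equation 2 and solve: x_1 = 2/3.
Then x_2 = -5/2.

x_1 = 2/3, x_2 = -5/2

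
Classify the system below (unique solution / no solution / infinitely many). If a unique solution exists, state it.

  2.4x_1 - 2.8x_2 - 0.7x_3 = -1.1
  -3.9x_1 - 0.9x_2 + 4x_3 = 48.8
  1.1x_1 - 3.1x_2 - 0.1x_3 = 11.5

Row-reduce the augmented matrix:
R1 ← R1 / (12/5).
R2 ← R2 + 39/10·R1.
R3 ← R3 − 11/10·R1.
R2 ← R2 / (-109/20).
R1 ← R1 + 7/6·R2.
R3 ← R3 + 109/60·R2.
R3 ← R3 / (-11/15).
R1 ← R1 + 1183/1308·R3.
R2 ← R2 + 229/436·R3.
Reading off the reduced rows gives x_1 = -6, x_2 = -6, x_3 = 5.

x_1 = -6, x_2 = -6, x_3 = 5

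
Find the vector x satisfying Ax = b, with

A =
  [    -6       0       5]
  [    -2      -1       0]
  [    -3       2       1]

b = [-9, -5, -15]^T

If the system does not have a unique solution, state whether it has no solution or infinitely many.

x_1 = 4, x_2 = -3, x_3 = 3

Row-reduce the augmented matrix:
R1 ← R1 / (-6).
R2 ← R2 + 2·R1.
R3 ← R3 + 3·R1.
R2 ← R2 / (-1).
R3 ← R3 − 2·R2.
R3 ← R3 / (-29/6).
R1 ← R1 + 5/6·R3.
R2 ← R2 − 5/3·R3.
Reading off the reduced rows gives x_1 = 4, x_2 = -3, x_3 = 3.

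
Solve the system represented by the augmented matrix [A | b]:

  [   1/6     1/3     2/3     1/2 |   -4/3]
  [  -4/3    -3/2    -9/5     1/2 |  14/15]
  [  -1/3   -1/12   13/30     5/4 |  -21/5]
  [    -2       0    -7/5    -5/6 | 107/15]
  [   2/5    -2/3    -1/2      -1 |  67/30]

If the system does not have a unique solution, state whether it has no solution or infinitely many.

no solution

Row-reduce:
R1 ← R1 / (1/6).
R2 ← R2 + 4/3·R1.
R3 ← R3 + 1/3·R1.
R4 ← R4 + 2·R1.
R5 ← R5 − 2/5·R1.
R2 ← R2 / (7/6).
R1 ← R1 − 2·R2.
R3 ← R3 − 7/12·R2.
R4 ← R4 − 4·R2.
R5 ← R5 + 22/15·R2.
Swap R3 and R4.
R3 ← R3 / (-193/35).
R1 ← R1 + 72/35·R3.
R2 ← R2 − 106/35·R3.
R5 ← R5 − 2459/1050·R3.
Swap R4 and R5.
R4 ← R4 / (-31303/34740).
R1 ← R1 + 171/193·R4.
R2 ← R2 + 1030/579·R4.
R3 ← R3 − 2155/1158·R4.
Row 5 reduces to 0 = -2, a contradiction. The system is inconsistent.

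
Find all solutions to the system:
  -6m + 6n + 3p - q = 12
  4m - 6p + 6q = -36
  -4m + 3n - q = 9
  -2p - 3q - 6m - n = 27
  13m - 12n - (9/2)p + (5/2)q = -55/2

Row-reduce:
R1 ← R1 / (-6).
R2 ← R2 − 4·R1.
R3 ← R3 + 4·R1.
R4 ← R4 + 6·R1.
R5 ← R5 − 13·R1.
R2 ← R2 / (4).
R1 ← R1 + 1·R2.
R3 ← R3 + 1·R2.
R4 ← R4 + 7·R2.
R5 ← R5 − 1·R2.
R3 ← R3 / (-3).
R1 ← R1 + 3/2·R3.
R2 ← R2 + 1·R3.
R4 ← R4 + 12·R3.
R5 ← R5 − 3·R3.
R4 ← R4 / (10/3).
R1 ← R1 − 1·R4.
R2 ← R2 − 1·R4.
R3 ← R3 + 1/3·R4.
Row 5 reduces to 0 = -1/2, a contradiction. The system is inconsistent.

no solution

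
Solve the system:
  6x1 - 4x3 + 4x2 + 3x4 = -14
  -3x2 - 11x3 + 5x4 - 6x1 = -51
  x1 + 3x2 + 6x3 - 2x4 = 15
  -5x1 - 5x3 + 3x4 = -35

no solution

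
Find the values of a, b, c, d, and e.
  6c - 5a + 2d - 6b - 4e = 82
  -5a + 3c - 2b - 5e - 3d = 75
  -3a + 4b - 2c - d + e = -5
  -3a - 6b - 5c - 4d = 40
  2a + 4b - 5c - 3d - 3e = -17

Row-reduce the augmented matrix:
R1 ← R1 / (-5).
R2 ← R2 + 5·R1.
R3 ← R3 + 3·R1.
R4 ← R4 + 3·R1.
R5 ← R5 − 2·R1.
R2 ← R2 / (4).
R1 ← R1 − 6/5·R2.
R3 ← R3 − 38/5·R2.
R4 ← R4 + 12/5·R2.
R5 ← R5 − 8/5·R2.
R3 ← R3 / (1/10).
R1 ← R1 + 3/10·R3.
R2 ← R2 + 3/4·R3.
R4 ← R4 + 52/5·R3.
R5 ← R5 + 7/5·R3.
R4 ← R4 / (751).
R1 ← R1 − 23·R4.
R2 ← R2 − 107/2·R4.
R3 ← R3 − 73·R4.
R5 ← R5 − 102·R4.
R5 ← R5 / (-3836/751).
R1 ← R1 − 48/751·R5.
R2 ← R2 − 79/751·R5.
R3 ← R3 + 566/751·R5.
R4 ← R4 − 553/751·R5.
Reading off the reduced rows gives a = -6, b = -4, c = 2, d = -2, e = -5.

a = -6, b = -4, c = 2, d = -2, e = -5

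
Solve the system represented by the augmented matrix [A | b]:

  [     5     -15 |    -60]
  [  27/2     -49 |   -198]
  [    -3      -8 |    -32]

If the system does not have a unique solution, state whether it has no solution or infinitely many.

no solution

Row-reduce:
R1 ← R1 / (5).
R2 ← R2 − 27/2·R1.
R3 ← R3 + 3·R1.
R2 ← R2 / (-17/2).
R1 ← R1 + 3·R2.
R3 ← R3 + 17·R2.
Row 3 reduces to 0 = 4, a contradiction. The system is inconsistent.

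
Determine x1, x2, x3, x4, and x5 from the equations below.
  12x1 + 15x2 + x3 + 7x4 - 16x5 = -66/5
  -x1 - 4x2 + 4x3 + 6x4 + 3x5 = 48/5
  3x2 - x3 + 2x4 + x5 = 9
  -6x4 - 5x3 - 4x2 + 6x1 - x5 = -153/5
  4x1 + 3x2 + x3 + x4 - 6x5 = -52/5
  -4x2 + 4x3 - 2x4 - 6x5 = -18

Row-reduce the augmented matrix:
R1 ← R1 / (12).
R2 ← R2 + 1·R1.
R4 ← R4 − 6·R1.
R5 ← R5 − 4·R1.
R2 ← R2 / (-11/4).
R1 ← R1 − 5/4·R2.
R3 ← R3 − 3·R2.
R4 ← R4 + 23/2·R2.
R5 ← R5 + 2·R2.
R6 ← R6 + 4·R2.
R3 ← R3 / (38/11).
R1 ← R1 − 64/33·R3.
R2 ← R2 + 49/33·R3.
R4 ← R4 + 745/33·R3.
R5 ← R5 + 76/33·R3.
R6 ← R6 + 64/33·R3.
R4 ← R4 / (873/38).
R1 ← R1 + 30/19·R4.
R2 ← R2 − 59/38·R4.
R3 ← R3 − 101/38·R4.
R6 ← R6 + 122/19·R4.
Swap R5 and R6.
R5 ← R5 / (-1472/873).
R1 ← R1 + 259/291·R5.
R2 ← R2 + 560/873·R5.
R3 ← R3 + 1151/873·R5.
R4 ← R4 − 701/873·R5.
R6 reduces to 0 = 0, so the extra equation is consistent.
Reading off the reduced rows gives x1 = -8/5, x2 = 2, x3 = 1, x4 = 1, x5 = 2.

x1 = -8/5, x2 = 2, x3 = 1, x4 = 1, x5 = 2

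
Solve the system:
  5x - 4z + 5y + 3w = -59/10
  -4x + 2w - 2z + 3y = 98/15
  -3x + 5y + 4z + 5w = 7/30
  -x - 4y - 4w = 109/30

Row-reduce the augmented matrix:
R1 ← R1 / (5).
R2 ← R2 + 4·R1.
R3 ← R3 + 3·R1.
R4 ← R4 + 1·R1.
R2 ← R2 / (7).
R1 ← R1 − 1·R2.
R3 ← R3 − 8·R2.
R4 ← R4 + 3·R2.
R3 ← R3 / (264/35).
R1 ← R1 + 2/35·R3.
R2 ← R2 + 26/35·R3.
R4 ← R4 + 106/35·R3.
R4 ← R4 / (-53/66).
R1 ← R1 + 1/66·R4.
R2 ← R2 − 53/66·R4.
R3 ← R3 − 31/132·R4.
Reading off the reduced rows gives x = -3/2, y = 4/5, z = -2/5, w = -4/3.

x = -3/2, y = 4/5, z = -2/5, w = -4/3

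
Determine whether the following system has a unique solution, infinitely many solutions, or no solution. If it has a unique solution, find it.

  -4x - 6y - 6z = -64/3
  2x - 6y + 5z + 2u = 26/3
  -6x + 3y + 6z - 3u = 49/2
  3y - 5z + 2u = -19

Row-reduce the augmented matrix:
R1 ← R1 / (-4).
R2 ← R2 − 2·R1.
R3 ← R3 + 6·R1.
R2 ← R2 / (-9).
R1 ← R1 − 3/2·R2.
R3 ← R3 − 12·R2.
R4 ← R4 − 3·R2.
R3 ← R3 / (53/3).
R1 ← R1 − 11/6·R3.
R2 ← R2 + 2/9·R3.
R4 ← R4 + 13/3·R3.
R4 ← R4 / (137/53).
R1 ← R1 − 39/106·R4.
R2 ← R2 + 12/53·R4.
R3 ← R3 + 1/53·R4.
Reading off the reduced rows gives x = 1/3, y = 1/3, z = 3, u = -5/2.

x = 1/3, y = 1/3, z = 3, u = -5/2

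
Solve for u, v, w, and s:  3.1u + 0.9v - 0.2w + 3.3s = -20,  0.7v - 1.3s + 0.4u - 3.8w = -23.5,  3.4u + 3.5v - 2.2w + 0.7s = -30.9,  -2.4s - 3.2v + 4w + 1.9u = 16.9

Row-reduce the augmented matrix:
R1 ← R1 / (31/10).
R2 ← R2 − 2/5·R1.
R3 ← R3 − 17/5·R1.
R4 ← R4 − 19/10·R1.
R2 ← R2 / (181/310).
R1 ← R1 − 9/31·R2.
R3 ← R3 − 779/310·R2.
R4 ← R4 + 1163/310·R2.
R3 ← R3 / (12908/905).
R1 ← R1 − 328/181·R3.
R2 ← R2 + 1170/181·R3.
R4 ← R4 + 18216/905·R3.
R4 ← R4 / (-147626/16135).
R1 ← R1 − 4356/3227·R4.
R2 ← R2 + 2945/3227·R4.
R3 ← R3 − 1020/3227·R4.
Reading off the reduced rows gives u = -5, v = 0, w = 6, s = -1.

u = -5, v = 0, w = 6, s = -1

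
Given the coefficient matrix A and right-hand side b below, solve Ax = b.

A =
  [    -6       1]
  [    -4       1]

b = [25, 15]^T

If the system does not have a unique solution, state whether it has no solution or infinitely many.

x_1 = -5, x_2 = -5

From equation 1: x_2 = 25 + 6·x_1.
Substitute into equation 2 and solve: x_1 = -5.
Then x_2 = -5.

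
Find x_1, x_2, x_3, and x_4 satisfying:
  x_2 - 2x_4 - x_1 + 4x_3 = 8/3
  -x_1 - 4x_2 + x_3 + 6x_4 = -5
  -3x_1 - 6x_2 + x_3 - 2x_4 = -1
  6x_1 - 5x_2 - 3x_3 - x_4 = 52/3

x_1 = 8/3, x_2 = -2/3, x_3 = 1, x_4 = -1

Row-reduce the augmented matrix:
R1 ← R1 / (-1).
R2 ← R2 + 1·R1.
R3 ← R3 + 3·R1.
R4 ← R4 − 6·R1.
R2 ← R2 / (-5).
R1 ← R1 + 1·R2.
R3 ← R3 + 9·R2.
R4 ← R4 − 1·R2.
R3 ← R3 / (-28/5).
R1 ← R1 + 17/5·R3.
R2 ← R2 − 3/5·R3.
R4 ← R4 − 102/5·R3.
R4 ← R4 / (-345/7).
R1 ← R1 − 47/7·R4.
R2 ← R2 + 19/7·R4.
R3 ← R3 − 13/7·R4.
Reading off the reduced rows gives x_1 = 8/3, x_2 = -2/3, x_3 = 1, x_4 = -1.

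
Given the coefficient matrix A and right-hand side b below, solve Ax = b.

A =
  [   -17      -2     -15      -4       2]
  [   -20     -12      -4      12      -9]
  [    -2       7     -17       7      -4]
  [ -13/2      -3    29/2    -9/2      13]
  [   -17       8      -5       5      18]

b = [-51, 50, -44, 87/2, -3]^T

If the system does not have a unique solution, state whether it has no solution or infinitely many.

Row-reduce:
R1 ← R1 / (-17).
R2 ← R2 + 20·R1.
R3 ← R3 + 2·R1.
R4 ← R4 + 13/2·R1.
R5 ← R5 + 17·R1.
R2 ← R2 / (-164/17).
R1 ← R1 − 2/17·R2.
R3 ← R3 − 123/17·R2.
R4 ← R4 + 38/17·R2.
R5 ← R5 − 10·R2.
R3 ← R3 / (-5).
R1 ← R1 − 43/41·R3.
R2 ← R2 + 58/41·R3.
R4 ← R4 − 700/41·R3.
R5 ← R5 − 990/41·R3.
R4 ← R4 / (5039/82).
R1 ← R1 − 190/41·R4.
R2 ← R2 + 303/41·R4.
R3 ← R3 + 4·R4.
R5 ← R5 − 5039/41·R4.
Row 5 reduces to 0 = -2, a contradiction. The system is inconsistent.

no solution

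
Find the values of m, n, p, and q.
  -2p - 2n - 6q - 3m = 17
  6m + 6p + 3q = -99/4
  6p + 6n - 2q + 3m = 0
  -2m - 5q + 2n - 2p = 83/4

m = -1, n = 7/4, p = -2, q = -9/4

Row-reduce the augmented matrix:
R1 ← R1 / (-3).
R2 ← R2 − 6·R1.
R3 ← R3 − 3·R1.
R4 ← R4 + 2·R1.
R2 ← R2 / (-4).
R1 ← R1 − 2/3·R2.
R3 ← R3 − 4·R2.
R4 ← R4 − 10/3·R2.
R3 ← R3 / (6).
R1 ← R1 − 1·R3.
R2 ← R2 + 1/2·R3.
R4 ← R4 − 1·R3.
R4 ← R4 / (-17/3).
R1 ← R1 − 10/3·R4.
R2 ← R2 − 5/6·R4.
R3 ← R3 + 17/6·R4.
Reading off the reduced rows gives m = -1, n = 7/4, p = -2, q = -9/4.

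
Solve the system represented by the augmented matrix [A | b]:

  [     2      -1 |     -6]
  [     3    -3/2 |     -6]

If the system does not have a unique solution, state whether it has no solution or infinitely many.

Row-reduce:
R1 ← R1 / (2).
R2 ← R2 − 3·R1.
Row 2 reduces to 0 = 3, a contradiction. The system is inconsistent.

no solution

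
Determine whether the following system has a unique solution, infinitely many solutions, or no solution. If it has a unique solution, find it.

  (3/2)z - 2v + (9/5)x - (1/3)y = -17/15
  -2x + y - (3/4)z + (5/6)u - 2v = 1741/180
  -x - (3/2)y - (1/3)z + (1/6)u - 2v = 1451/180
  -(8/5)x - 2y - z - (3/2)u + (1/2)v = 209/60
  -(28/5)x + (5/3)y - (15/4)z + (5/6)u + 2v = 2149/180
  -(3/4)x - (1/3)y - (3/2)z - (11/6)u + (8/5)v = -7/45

x = -4/3, y = -1/2, z = -13/5, u = 2/3, v = -5/2

Row-reduce the augmented matrix:
R1 ← R1 / (9/5).
R2 ← R2 + 2·R1.
R3 ← R3 + 1·R1.
R4 ← R4 + 8/5·R1.
R5 ← R5 + 28/5·R1.
R6 ← R6 + 3/4·R1.
R2 ← R2 / (17/27).
R1 ← R1 + 5/27·R2.
R3 ← R3 + 91/54·R2.
R4 ← R4 + 62/27·R2.
R5 ← R5 − 17/27·R2.
R6 ← R6 + 17/36·R2.
R3 ← R3 / (1205/408).
R1 ← R1 − 75/68·R3.
R2 ← R2 − 99/68·R3.
R4 ← R4 − 125/34·R3.
R6 ← R6 + 3/16·R3.
R4 ← R4 / (-2089/1446).
R1 ← R1 + 470/723·R4.
R2 ← R2 − 171/1205·R4.
R3 ← R3 − 978/1205·R4.
R6 ← R6 + 3818/3615·R4.
Swap R5 and R6.
R5 ← R5 / (-17709/4178).
R1 ← R1 − 5140/2089·R5.
R2 ← R2 − 5457/10445·R5.
R3 ← R3 + 43554/10445·R5.
R4 ← R4 + 1827/2089·R5.
R6 reduces to 0 = 0, so the extra equation is consistent.
Reading off the reduced rows gives x = -4/3, y = -1/2, z = -13/5, u = 2/3, v = -5/2.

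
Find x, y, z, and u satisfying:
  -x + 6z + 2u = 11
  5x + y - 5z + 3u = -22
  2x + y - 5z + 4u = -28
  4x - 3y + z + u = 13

Row-reduce the augmented matrix:
R1 ← R1 / (-1).
R2 ← R2 − 5·R1.
R3 ← R3 − 2·R1.
R4 ← R4 − 4·R1.
R3 ← R3 − 1·R2.
R4 ← R4 + 3·R2.
R3 ← R3 / (-18).
R1 ← R1 + 6·R3.
R2 ← R2 − 25·R3.
R4 ← R4 − 100·R3.
R4 ← R4 / (182/9).
R1 ← R1 + 1/3·R4.
R2 ← R2 − 109/18·R4.
R3 ← R3 − 5/18·R4.
Reading off the reduced rows gives x = 1, y = -3, z = 3, u = -3.

x = 1, y = -3, z = 3, u = -3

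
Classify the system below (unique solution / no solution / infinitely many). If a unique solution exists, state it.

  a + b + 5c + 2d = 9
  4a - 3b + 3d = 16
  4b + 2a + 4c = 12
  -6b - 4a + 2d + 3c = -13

a = 4, b = 0, c = 1, d = 0

Row-reduce the augmented matrix:
R2 ← R2 − 4·R1.
R3 ← R3 − 2·R1.
R4 ← R4 + 4·R1.
R2 ← R2 / (-7).
R1 ← R1 − 1·R2.
R3 ← R3 − 2·R2.
R4 ← R4 + 2·R2.
R3 ← R3 / (-82/7).
R1 ← R1 − 15/7·R3.
R2 ← R2 − 20/7·R3.
R4 ← R4 − 201/7·R3.
R4 ← R4 / (-77/41).
R1 ← R1 − 12/41·R4.
R2 ← R2 + 25/41·R4.
R3 ← R3 − 19/41·R4.
Reading off the reduced rows gives a = 4, b = 0, c = 1, d = 0.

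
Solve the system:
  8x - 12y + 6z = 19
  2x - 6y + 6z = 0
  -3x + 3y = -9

no solution

Row-reduce:
R1 ← R1 / (8).
R2 ← R2 − 2·R1.
R3 ← R3 + 3·R1.
R2 ← R2 / (-3).
R1 ← R1 + 3/2·R2.
R3 ← R3 + 3/2·R2.
Row 3 reduces to 0 = 1/2, a contradiction. The system is inconsistent.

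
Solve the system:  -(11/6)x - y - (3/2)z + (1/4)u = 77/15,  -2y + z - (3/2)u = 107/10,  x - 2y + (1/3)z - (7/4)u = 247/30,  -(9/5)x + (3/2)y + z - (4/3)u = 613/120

Row-reduce the augmented matrix:
R1 ← R1 / (-11/6).
R3 ← R3 − 1·R1.
R4 ← R4 + 9/5·R1.
R2 ← R2 / (-2).
R1 ← R1 − 6/11·R2.
R3 ← R3 + 28/11·R2.
R4 ← R4 − 273/110·R2.
R3 ← R3 / (-58/33).
R1 ← R1 − 12/11·R3.
R2 ← R2 + 1/2·R3.
R4 ← R4 − 817/220·R3.
R4 ← R4 / (-39197/13920).
R1 ← R1 + 21/58·R4.
R2 ← R2 − 309/464·R4.
R3 ← R3 + 39/232·R4.
Reading off the reduced rows gives x = -5/2, y = -11/4, z = 1, u = -14/5.

x = -5/2, y = -11/4, z = 1, u = -14/5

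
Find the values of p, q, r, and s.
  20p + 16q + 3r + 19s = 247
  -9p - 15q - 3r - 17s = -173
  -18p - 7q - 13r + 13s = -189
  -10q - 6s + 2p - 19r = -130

Row-reduce the augmented matrix:
R1 ← R1 / (20).
R2 ← R2 + 9·R1.
R3 ← R3 + 18·R1.
R4 ← R4 − 2·R1.
R2 ← R2 / (-39/5).
R1 ← R1 − 4/5·R2.
R3 ← R3 − 37/5·R2.
R4 ← R4 + 58/5·R2.
R3 ← R3 / (-617/52).
R1 ← R1 + 1/52·R3.
R2 ← R2 − 11/52·R3.
R4 ← R4 + 219/13·R3.
R4 ← R4 / (-49397/1851).
R1 ← R1 − 88/1851·R4.
R2 ← R2 − 2734/1851·R4.
R3 ← R3 + 3445/1851·R4.
Reading off the reduced rows gives p = 6, q = 6, r = 4, s = 1.

p = 6, q = 6, r = 4, s = 1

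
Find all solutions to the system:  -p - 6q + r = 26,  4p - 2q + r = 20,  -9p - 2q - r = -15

no solution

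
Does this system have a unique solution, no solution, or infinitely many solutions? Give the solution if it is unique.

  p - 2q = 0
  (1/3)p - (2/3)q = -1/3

no solution

Row-reduce:
R2 ← R2 − 1/3·R1.
Row 2 reduces to 0 = -1/3, a contradiction. The system is inconsistent.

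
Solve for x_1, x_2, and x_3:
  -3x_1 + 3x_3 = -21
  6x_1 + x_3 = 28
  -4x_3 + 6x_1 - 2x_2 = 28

Row-reduce the augmented matrix:
R1 ← R1 / (-3).
R2 ← R2 − 6·R1.
R3 ← R3 − 6·R1.
Swap R2 and R3.
R2 ← R2 / (-2).
R3 ← R3 / (7).
R1 ← R1 + 1·R3.
R2 ← R2 + 1·R3.
Reading off the reduced rows gives x_1 = 5, x_2 = 5, x_3 = -2.

x_1 = 5, x_2 = 5, x_3 = -2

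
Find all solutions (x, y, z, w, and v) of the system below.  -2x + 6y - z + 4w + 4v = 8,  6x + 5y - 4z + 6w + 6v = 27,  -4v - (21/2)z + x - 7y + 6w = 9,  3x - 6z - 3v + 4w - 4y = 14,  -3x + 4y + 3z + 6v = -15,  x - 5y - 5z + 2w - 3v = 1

no solution

Row-reduce:
R1 ← R1 / (-2).
R2 ← R2 − 6·R1.
R3 ← R3 − 1·R1.
R4 ← R4 − 3·R1.
R5 ← R5 + 3·R1.
R6 ← R6 − 1·R1.
R2 ← R2 / (23).
R1 ← R1 + 3·R2.
R3 ← R3 + 4·R2.
R4 ← R4 − 5·R2.
R5 ← R5 + 5·R2.
R6 ← R6 + 2·R2.
R3 ← R3 / (-281/23).
R1 ← R1 + 19/46·R3.
R2 ← R2 + 7/23·R3.
R4 ← R4 + 275/46·R3.
R5 ← R5 − 137/46·R3.
R6 ← R6 + 281/46·R3.
R4 ← R4 / (180/281).
R1 ← R1 + 8/281·R4.
R2 ← R2 − 142/281·R4.
R3 ← R3 + 256/281·R4.
R5 ← R5 − 176/281·R4.
R5 ← R5 / (253/45).
R1 ← R1 − 11/45·R5.
R2 ← R2 − 86/45·R5.
R3 ← R3 + 98/45·R5.
R4 ← R4 + 103/45·R5.
Row 6 reduces to 0 = -3/2, a contradiction. The system is inconsistent.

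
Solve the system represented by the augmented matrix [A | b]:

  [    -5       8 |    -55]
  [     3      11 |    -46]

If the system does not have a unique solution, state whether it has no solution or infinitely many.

x_1 = 3, x_2 = -5

Row-reduce the augmented matrix:
R1 ← R1 / (-5).
R2 ← R2 − 3·R1.
R2 ← R2 / (79/5).
R1 ← R1 + 8/5·R2.
Reading off the reduced rows gives x_1 = 3, x_2 = -5.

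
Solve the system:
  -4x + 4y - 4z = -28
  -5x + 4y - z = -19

infinitely many solutions

Row-reduce:
R1 ← R1 / (-4).
R2 ← R2 + 5·R1.
R2 ← R2 / (-1).
R1 ← R1 + 1·R2.
Rank is 2 with 3 unknowns, leaving z free.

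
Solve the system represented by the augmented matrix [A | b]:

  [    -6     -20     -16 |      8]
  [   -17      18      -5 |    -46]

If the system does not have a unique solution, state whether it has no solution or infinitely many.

infinitely many solutions

Row-reduce:
R1 ← R1 / (-6).
R2 ← R2 + 17·R1.
R2 ← R2 / (224/3).
R1 ← R1 − 10/3·R2.
Rank is 2 with 3 unknowns, leaving x_3 free.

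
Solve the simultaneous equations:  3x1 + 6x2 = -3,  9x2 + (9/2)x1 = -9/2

infinitely many solutions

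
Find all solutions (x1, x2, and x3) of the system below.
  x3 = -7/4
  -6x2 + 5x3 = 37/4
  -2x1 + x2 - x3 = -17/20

Row-reduce the augmented matrix:
Swap R1 and R3.
R1 ← R1 / (-2).
R2 ← R2 / (-6).
R1 ← R1 + 1/2·R2.
R1 ← R1 − 1/12·R3.
R2 ← R2 + 5/6·R3.
Reading off the reduced rows gives x1 = -1/5, x2 = -3, x3 = -7/4.

x1 = -1/5, x2 = -3, x3 = -7/4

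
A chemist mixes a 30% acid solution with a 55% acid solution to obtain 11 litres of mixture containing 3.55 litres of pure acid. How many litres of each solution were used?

Let a = litres of solution A, b = litres of solution B.
  a + b = 11
  (11/20)b + (3/10)a = 71/20
From equation 1: a = 11 − b.
Substitute into equation 2 and solve: b = 1.
Then a = 10.

litres of solution A: 10, litres of solution B: 1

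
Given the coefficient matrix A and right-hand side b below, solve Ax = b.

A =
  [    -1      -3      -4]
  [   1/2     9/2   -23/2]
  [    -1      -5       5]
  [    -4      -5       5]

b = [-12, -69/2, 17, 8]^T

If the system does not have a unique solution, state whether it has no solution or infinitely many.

no solution

Row-reduce:
R1 ← R1 / (-1).
R2 ← R2 − 1/2·R1.
R3 ← R3 + 1·R1.
R4 ← R4 + 4·R1.
R2 ← R2 / (3).
R1 ← R1 − 3·R2.
R3 ← R3 + 2·R2.
R4 ← R4 − 7·R2.
Swap R3 and R4.
R3 ← R3 / (105/2).
R1 ← R1 − 35/2·R3.
R2 ← R2 + 9/2·R3.
Row 4 reduces to 0 = 2, a contradiction. The system is inconsistent.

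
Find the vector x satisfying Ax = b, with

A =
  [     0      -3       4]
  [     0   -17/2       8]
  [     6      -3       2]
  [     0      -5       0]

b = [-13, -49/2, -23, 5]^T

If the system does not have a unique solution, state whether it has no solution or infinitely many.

no solution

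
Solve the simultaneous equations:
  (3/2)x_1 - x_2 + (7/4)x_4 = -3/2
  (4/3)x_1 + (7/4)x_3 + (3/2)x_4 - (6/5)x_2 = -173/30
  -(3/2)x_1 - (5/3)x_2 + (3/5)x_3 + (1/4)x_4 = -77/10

infinitely many solutions

Row-reduce:
R1 ← R1 / (3/2).
R2 ← R2 − 4/3·R1.
R3 ← R3 + 3/2·R1.
R2 ← R2 / (-14/45).
R1 ← R1 + 2/3·R2.
R3 ← R3 + 8/3·R2.
R3 ← R3 / (-72/5).
R1 ← R1 + 15/4·R3.
R2 ← R2 + 45/8·R3.
Rank is 3 with 4 unknowns, leaving x_4 free.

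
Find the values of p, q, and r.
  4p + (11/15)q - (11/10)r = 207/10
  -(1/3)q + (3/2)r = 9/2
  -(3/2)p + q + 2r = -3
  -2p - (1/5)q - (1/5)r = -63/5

p = 6, q = 0, r = 3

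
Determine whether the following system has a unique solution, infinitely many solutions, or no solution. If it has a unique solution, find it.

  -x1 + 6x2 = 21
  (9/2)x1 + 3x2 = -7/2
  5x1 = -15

no solution

Row-reduce:
R1 ← R1 / (-1).
R2 ← R2 − 9/2·R1.
R3 ← R3 − 5·R1.
R2 ← R2 / (30).
R1 ← R1 + 6·R2.
R3 ← R3 − 30·R2.
Row 3 reduces to 0 = -1, a contradiction. The system is inconsistent.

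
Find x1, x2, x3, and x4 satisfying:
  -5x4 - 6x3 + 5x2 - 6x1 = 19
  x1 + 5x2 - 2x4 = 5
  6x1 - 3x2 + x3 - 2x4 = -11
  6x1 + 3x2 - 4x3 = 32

x1 = 1, x2 = 2, x3 = -5, x4 = 3

Row-reduce the augmented matrix:
R1 ← R1 / (-6).
R2 ← R2 − 1·R1.
R3 ← R3 − 6·R1.
R4 ← R4 − 6·R1.
R2 ← R2 / (35/6).
R1 ← R1 + 5/6·R2.
R3 ← R3 − 2·R2.
R4 ← R4 − 8·R2.
R3 ← R3 / (-163/35).
R1 ← R1 − 6/7·R3.
R2 ← R2 + 6/35·R3.
R4 ← R4 + 302/35·R3.
R4 ← R4 / (1639/163).
R1 ← R1 + 111/163·R4.
R2 ← R2 + 43/163·R4.
R3 ← R3 − 211/163·R4.
Reading off the reduced rows gives x1 = 1, x2 = 2, x3 = -5, x4 = 3.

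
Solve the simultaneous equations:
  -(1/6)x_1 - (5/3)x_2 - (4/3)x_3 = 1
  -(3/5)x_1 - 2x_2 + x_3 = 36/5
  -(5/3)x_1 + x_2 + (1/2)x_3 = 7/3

x_1 = -2, x_2 = -2, x_3 = 2

Row-reduce the augmented matrix:
R1 ← R1 / (-1/6).
R2 ← R2 + 3/5·R1.
R3 ← R3 + 5/3·R1.
R2 ← R2 / (4).
R1 ← R1 − 10·R2.
R3 ← R3 − 53/3·R2.
R3 ← R3 / (-707/60).
R1 ← R1 + 13/2·R3.
R2 ← R2 − 29/20·R3.
Reading off the reduced rows gives x_1 = -2, x_2 = -2, x_3 = 2.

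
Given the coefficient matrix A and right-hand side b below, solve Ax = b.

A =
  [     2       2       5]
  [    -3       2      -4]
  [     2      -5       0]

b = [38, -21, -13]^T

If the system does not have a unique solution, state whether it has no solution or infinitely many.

Row-reduce the augmented matrix:
R1 ← R1 / (2).
R2 ← R2 + 3·R1.
R3 ← R3 − 2·R1.
R2 ← R2 / (5).
R1 ← R1 − 1·R2.
R3 ← R3 + 7·R2.
R3 ← R3 / (-1/10).
R1 ← R1 − 9/5·R3.
R2 ← R2 − 7/10·R3.
Reading off the reduced rows gives x_1 = 1, x_2 = 3, x_3 = 6.

x_1 = 1, x_2 = 3, x_3 = 6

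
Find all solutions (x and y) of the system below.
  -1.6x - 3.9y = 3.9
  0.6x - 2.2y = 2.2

Row-reduce the augmented matrix:
R1 ← R1 / (-8/5).
R2 ← R2 − 3/5·R1.
R2 ← R2 / (-293/80).
R1 ← R1 − 39/16·R2.
Reading off the reduced rows gives x = 0, y = -1.

x = 0, y = -1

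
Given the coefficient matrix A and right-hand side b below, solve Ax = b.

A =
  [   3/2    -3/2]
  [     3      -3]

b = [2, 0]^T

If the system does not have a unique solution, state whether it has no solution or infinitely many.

no solution

Row-reduce:
R1 ← R1 / (3/2).
R2 ← R2 − 3·R1.
Row 2 reduces to 0 = -4, a contradiction. The system is inconsistent.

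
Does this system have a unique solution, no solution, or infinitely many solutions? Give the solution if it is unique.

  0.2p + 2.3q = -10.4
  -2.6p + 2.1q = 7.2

p = -6, q = -4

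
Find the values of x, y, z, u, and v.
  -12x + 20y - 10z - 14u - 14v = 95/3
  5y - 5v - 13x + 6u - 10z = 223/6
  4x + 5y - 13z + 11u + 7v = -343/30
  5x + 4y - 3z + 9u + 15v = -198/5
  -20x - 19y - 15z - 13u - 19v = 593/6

x = -3/2, y = -1, z = -4/5, u = 1/2, v = -7/3

Row-reduce the augmented matrix:
R1 ← R1 / (-12).
R2 ← R2 + 13·R1.
R3 ← R3 − 4·R1.
R4 ← R4 − 5·R1.
R5 ← R5 + 20·R1.
R2 ← R2 / (-50/3).
R1 ← R1 + 5/3·R2.
R3 ← R3 − 35/3·R2.
R4 ← R4 − 37/3·R2.
R5 ← R5 + 157/3·R2.
R3 ← R3 / (-63/4).
R1 ← R1 − 3/4·R3.
R2 ← R2 + 1/20·R3.
R4 ← R4 + 131/20·R3.
R5 ← R5 + 19/20·R3.
R4 ← R4 / (1756/175).
R1 ← R1 − 2/35·R4.
R2 ← R2 + 234/175·R4.
R3 ← R3 + 47/35·R4.
R5 ← R5 + 10046/175·R4.
R5 ← R5 / (39369/878).
R1 ← R1 − 463/878·R5.
R2 ← R2 − 931/878·R5.
R3 ← R3 − 1945/1756·R5.
R4 ← R4 − 2233/1756·R5.
Reading off the reduced rows gives x = -3/2, y = -1, z = -4/5, u = 1/2, v = -7/3.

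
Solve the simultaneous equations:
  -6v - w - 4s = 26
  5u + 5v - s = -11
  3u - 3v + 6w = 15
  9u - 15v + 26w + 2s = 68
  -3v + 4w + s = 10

no solution

Row-reduce:
Swap R1 and R2.
R1 ← R1 / (5).
R3 ← R3 − 3·R1.
R4 ← R4 − 9·R1.
R2 ← R2 / (-6).
R1 ← R1 − 1·R2.
R3 ← R3 + 6·R2.
R4 ← R4 + 24·R2.
R5 ← R5 + 3·R2.
R3 ← R3 / (7).
R1 ← R1 + 1/6·R3.
R2 ← R2 − 1/6·R3.
R4 ← R4 − 30·R3.
R5 ← R5 − 9/2·R3.
R4 ← R4 / (3/35).
R1 ← R1 + 53/70·R4.
R2 ← R2 − 39/70·R4.
R3 ← R3 − 23/35·R4.
R5 ← R5 − 3/70·R4.
Row 5 reduces to 0 = -3/2, a contradiction. The system is inconsistent.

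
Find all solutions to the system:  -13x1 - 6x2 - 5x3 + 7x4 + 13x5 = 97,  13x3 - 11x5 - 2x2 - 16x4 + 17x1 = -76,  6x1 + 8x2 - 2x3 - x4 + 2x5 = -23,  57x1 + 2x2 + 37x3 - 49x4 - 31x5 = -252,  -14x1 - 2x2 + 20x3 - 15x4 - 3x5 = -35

no solution

Row-reduce:
R1 ← R1 / (-13).
R2 ← R2 − 17·R1.
R3 ← R3 − 6·R1.
R4 ← R4 − 57·R1.
R5 ← R5 + 14·R1.
R2 ← R2 / (-128/13).
R1 ← R1 − 6/13·R2.
R3 ← R3 − 68/13·R2.
R4 ← R4 + 316/13·R2.
R5 ← R5 − 58/13·R2.
R3 ← R3 / (-7/8).
R1 ← R1 − 11/16·R3.
R2 ← R2 + 21/32·R3.
R4 ← R4 + 7/8·R3.
R5 ← R5 − 453/16·R3.
Swap R4 and R5.
R4 ← R4 / (-498/7).
R1 ← R1 + 55/28·R4.
R2 ← R2 − 7/4·R4.
R3 ← R3 − 45/28·R4.
Row 5 reduces to 0 = -1, a contradiction. The system is inconsistent.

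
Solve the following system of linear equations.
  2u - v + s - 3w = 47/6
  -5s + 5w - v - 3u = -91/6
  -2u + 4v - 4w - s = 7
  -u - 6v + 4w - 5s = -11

u = -1/3, v = -1/2, w = -7/3, s = 1

Row-reduce the augmented matrix:
R1 ← R1 / (2).
R2 ← R2 + 3·R1.
R3 ← R3 + 2·R1.
R4 ← R4 + 1·R1.
R2 ← R2 / (-5/2).
R1 ← R1 + 1/2·R2.
R3 ← R3 − 3·R2.
R4 ← R4 + 13/2·R2.
R3 ← R3 / (-32/5).
R1 ← R1 + 8/5·R3.
R2 ← R2 + 1/5·R3.
R4 ← R4 − 6/5·R3.
R4 ← R4 / (61/16).
R1 ← R1 − 9/4·R4.
R2 ← R2 − 49/32·R4.
R3 ← R3 − 21/32·R4.
Reading off the reduced rows gives u = -1/3, v = -1/2, w = -7/3, s = 1.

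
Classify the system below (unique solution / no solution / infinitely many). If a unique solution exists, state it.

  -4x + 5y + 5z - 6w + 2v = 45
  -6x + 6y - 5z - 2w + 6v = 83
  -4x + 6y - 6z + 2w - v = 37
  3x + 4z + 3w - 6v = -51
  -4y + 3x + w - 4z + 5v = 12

x = 1, y = 6, z = -3, w = -4, v = 5

Row-reduce the augmented matrix:
R1 ← R1 / (-4).
R2 ← R2 + 6·R1.
R3 ← R3 + 4·R1.
R4 ← R4 − 3·R1.
R5 ← R5 − 3·R1.
R2 ← R2 / (-3/2).
R1 ← R1 + 5/4·R2.
R3 ← R3 − 1·R2.
R4 ← R4 − 15/4·R2.
R5 ← R5 + 1/4·R2.
R3 ← R3 / (-58/3).
R1 ← R1 − 55/6·R3.
R2 ← R2 − 25/3·R3.
R4 ← R4 + 47/2·R3.
R5 ← R5 − 11/6·R3.
R4 ← R4 / (35/58).
R1 ← R1 − 97/58·R4.
R2 ← R2 − 23/29·R4.
R3 ← R3 + 19/29·R4.
R5 ← R5 + 201/58·R4.
R5 ← R5 / (1054/35).
R1 ← R1 + 1061/70·R5.
R2 ← R2 + 279/35·R5.
R3 ← R3 − 162/35·R5.
R4 ← R4 − 489/70·R5.
Reading off the reduced rows gives x = 1, y = 6, z = -3, w = -4, v = 5.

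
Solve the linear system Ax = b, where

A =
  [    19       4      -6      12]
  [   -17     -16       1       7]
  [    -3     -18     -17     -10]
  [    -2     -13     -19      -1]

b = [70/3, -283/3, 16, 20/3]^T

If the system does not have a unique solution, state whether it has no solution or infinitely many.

x_1 = 2, x_2 = 7/3, x_3 = -2, x_4 = -3

Row-reduce the augmented matrix:
R1 ← R1 / (19).
R2 ← R2 + 17·R1.
R3 ← R3 + 3·R1.
R4 ← R4 + 2·R1.
R2 ← R2 / (-236/19).
R1 ← R1 − 4/19·R2.
R3 ← R3 + 330/19·R2.
R4 ← R4 + 239/19·R2.
R3 ← R3 / (-1397/118).
R1 ← R1 + 23/59·R3.
R2 ← R2 − 83/236·R3.
R4 ← R4 + 3589/236·R3.
R4 ← R4 / (6241/254).
R1 ← R1 − 256/127·R4.
R2 ← R2 + 611/254·R4.
R3 ← R3 − 353/127·R4.
Reading off the reduced rows gives x_1 = 2, x_2 = 7/3, x_3 = -2, x_4 = -3.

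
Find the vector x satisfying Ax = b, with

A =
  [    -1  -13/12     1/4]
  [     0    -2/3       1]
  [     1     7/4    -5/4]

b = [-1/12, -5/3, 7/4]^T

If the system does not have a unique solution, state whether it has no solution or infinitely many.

infinitely many solutions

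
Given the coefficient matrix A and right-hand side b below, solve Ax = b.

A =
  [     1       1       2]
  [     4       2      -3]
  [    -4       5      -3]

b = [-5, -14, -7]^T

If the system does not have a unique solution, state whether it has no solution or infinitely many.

Row-reduce the augmented matrix:
R2 ← R2 − 4·R1.
R3 ← R3 + 4·R1.
R2 ← R2 / (-2).
R1 ← R1 − 1·R2.
R3 ← R3 − 9·R2.
R3 ← R3 / (-89/2).
R1 ← R1 + 7/2·R3.
R2 ← R2 − 11/2·R3.
Reading off the reduced rows gives x_1 = -2, x_2 = -3, x_3 = 0.

x_1 = -2, x_2 = -3, x_3 = 0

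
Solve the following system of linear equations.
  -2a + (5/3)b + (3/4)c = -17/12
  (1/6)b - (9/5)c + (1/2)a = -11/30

Row-reduce:
R1 ← R1 / (-2).
R2 ← R2 − 1/2·R1.
R2 ← R2 / (7/12).
R1 ← R1 + 5/6·R2.
Rank is 2 with 3 unknowns, leaving c free.

infinitely many solutions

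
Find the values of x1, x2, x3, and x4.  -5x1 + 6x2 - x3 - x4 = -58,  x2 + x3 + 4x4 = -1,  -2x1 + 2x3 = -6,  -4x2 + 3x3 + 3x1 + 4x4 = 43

Row-reduce the augmented matrix:
R1 ← R1 / (-5).
R3 ← R3 + 2·R1.
R4 ← R4 − 3·R1.
R1 ← R1 + 6/5·R2.
R3 ← R3 + 12/5·R2.
R4 ← R4 + 2/5·R2.
R3 ← R3 / (24/5).
R1 ← R1 − 7/5·R3.
R2 ← R2 − 1·R3.
R4 ← R4 − 14/5·R3.
R4 ← R4 / (-5/6).
R1 ← R1 − 25/12·R4.
R2 ← R2 − 23/12·R4.
R3 ← R3 − 25/12·R4.
Reading off the reduced rows gives x1 = 4, x2 = -6, x3 = 1, x4 = 1.

x1 = 4, x2 = -6, x3 = 1, x4 = 1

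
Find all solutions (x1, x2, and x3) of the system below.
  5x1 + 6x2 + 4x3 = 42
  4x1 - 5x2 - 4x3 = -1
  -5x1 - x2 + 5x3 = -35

x1 = 4, x2 = 5, x3 = -2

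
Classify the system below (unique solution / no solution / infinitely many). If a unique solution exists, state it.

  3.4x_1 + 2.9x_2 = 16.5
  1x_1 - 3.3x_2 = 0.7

x_1 = 4, x_2 = 1

Row-reduce the augmented matrix:
R1 ← R1 / (17/5).
R2 ← R2 − 1·R1.
R2 ← R2 / (-353/85).
R1 ← R1 − 29/34·R2.
Reading off the reduced rows gives x_1 = 4, x_2 = 1.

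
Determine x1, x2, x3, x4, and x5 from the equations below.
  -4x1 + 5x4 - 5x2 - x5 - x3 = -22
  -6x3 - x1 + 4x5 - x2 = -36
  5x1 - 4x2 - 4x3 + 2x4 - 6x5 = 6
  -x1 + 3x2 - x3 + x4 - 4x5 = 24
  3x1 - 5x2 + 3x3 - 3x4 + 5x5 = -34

x1 = 4, x2 = 6, x3 = 3, x4 = 5, x5 = -2

Row-reduce the augmented matrix:
R1 ← R1 / (-4).
R2 ← R2 + 1·R1.
R3 ← R3 − 5·R1.
R4 ← R4 + 1·R1.
R5 ← R5 − 3·R1.
R2 ← R2 / (1/4).
R1 ← R1 − 5/4·R2.
R3 ← R3 + 41/4·R2.
R4 ← R4 − 17/4·R2.
R5 ← R5 + 35/4·R2.
R3 ← R3 / (-241).
R1 ← R1 − 29·R3.
R2 ← R2 + 23·R3.
R4 ← R4 − 97·R3.
R5 ← R5 + 199·R3.
R4 ← R4 / (890/241).
R1 ← R1 + 42/241·R4.
R2 ← R2 + 216/241·R4.
R3 ← R3 − 43/241·R4.
R5 ← R5 + 1806/241·R4.
R5 ← R5 / (-1211/445).
R1 ← R1 + 587/445·R5.
R2 ← R2 + 476/445·R5.
R3 ← R3 + 239/890·R5.
R4 ← R4 + 2117/890·R5.
Reading off the reduced rows gives x1 = 4, x2 = 6, x3 = 3, x4 = 5, x5 = -2.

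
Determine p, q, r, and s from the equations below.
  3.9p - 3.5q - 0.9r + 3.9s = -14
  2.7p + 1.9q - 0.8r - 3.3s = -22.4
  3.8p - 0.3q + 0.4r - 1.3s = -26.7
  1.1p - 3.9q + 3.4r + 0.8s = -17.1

Row-reduce the augmented matrix:
R1 ← R1 / (39/10).
R2 ← R2 − 27/10·R1.
R3 ← R3 − 19/5·R1.
R4 ← R4 − 11/10·R1.
R2 ← R2 / (281/65).
R1 ← R1 + 35/39·R2.
R3 ← R3 − 1213/390·R2.
R4 ← R4 + 568/195·R2.
R3 ← R3 / (4735/3372).
R1 ← R1 + 451/1686·R3.
R2 ← R2 + 23/562·R3.
R4 ← R4 − 29797/8430·R3.
R4 ← R4 / (-561351/236750).
R1 ← R1 + 9346/23675·R4.
R2 ← R2 + 33399/23675·R4.
R3 ← R3 + 13206/23675·R4.
Reading off the reduced rows gives p = -5, q = 4, r = 0, s = 5.

p = -5, q = 4, r = 0, s = 5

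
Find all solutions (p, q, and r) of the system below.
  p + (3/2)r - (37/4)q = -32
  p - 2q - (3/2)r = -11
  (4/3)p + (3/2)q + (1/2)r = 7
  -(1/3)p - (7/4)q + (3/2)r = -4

no solution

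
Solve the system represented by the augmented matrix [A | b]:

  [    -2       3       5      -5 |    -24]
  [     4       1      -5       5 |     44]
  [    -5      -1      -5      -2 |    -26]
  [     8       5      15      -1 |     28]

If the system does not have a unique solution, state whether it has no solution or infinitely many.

Row-reduce:
R1 ← R1 / (-2).
R2 ← R2 − 4·R1.
R3 ← R3 + 5·R1.
R4 ← R4 − 8·R1.
R2 ← R2 / (7).
R1 ← R1 + 3/2·R2.
R3 ← R3 + 17/2·R2.
R4 ← R4 − 17·R2.
R3 ← R3 / (-80/7).
R1 ← R1 + 10/7·R3.
R2 ← R2 − 5/7·R3.
R4 ← R4 − 160/7·R3.
Rank is 3 with 4 unknowns, leaving x_4 free.

infinitely many solutions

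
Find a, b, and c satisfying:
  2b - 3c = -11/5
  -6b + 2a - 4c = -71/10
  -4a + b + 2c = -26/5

a = 9/4, b = 1, c = 7/5

Row-reduce the augmented matrix:
Swap R1 and R2.
R1 ← R1 / (2).
R3 ← R3 + 4·R1.
R2 ← R2 / (2).
R1 ← R1 + 3·R2.
R3 ← R3 + 11·R2.
R3 ← R3 / (-45/2).
R1 ← R1 + 13/2·R3.
R2 ← R2 + 3/2·R3.
Reading off the reduced rows gives a = 9/4, b = 1, c = 7/5.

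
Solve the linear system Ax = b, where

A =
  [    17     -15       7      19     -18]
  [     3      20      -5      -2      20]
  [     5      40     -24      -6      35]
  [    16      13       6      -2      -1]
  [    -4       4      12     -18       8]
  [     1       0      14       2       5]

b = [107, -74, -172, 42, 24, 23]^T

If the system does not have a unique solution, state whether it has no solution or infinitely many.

no solution

Row-reduce:
R1 ← R1 / (17).
R2 ← R2 − 3·R1.
R3 ← R3 − 5·R1.
R4 ← R4 − 16·R1.
R5 ← R5 + 4·R1.
R6 ← R6 − 1·R1.
R2 ← R2 / (385/17).
R1 ← R1 + 15/17·R2.
R3 ← R3 − 755/17·R2.
R4 ← R4 − 461/17·R2.
R5 ← R5 − 8/17·R2.
R6 ← R6 − 15/17·R2.
R3 ← R3 / (-1065/77).
R1 ← R1 − 13/77·R3.
R2 ← R2 + 106/385·R3.
R4 ← R4 − 2648/385·R3.
R5 ← R5 − 5304/385·R3.
R6 ← R6 − 1065/77·R3.
R4 ← R4 / (-24877/1775).
R1 ← R1 − 318/355·R4.
R2 ← R2 + 381/1775·R4.
R3 ← R3 − 28/355·R4.
R5 ← R5 + 25746/1775·R4.
R5 ← R5 / (323998/24877).
R1 ← R1 + 84893/74631·R5.
R2 ← R2 − 100465/74631·R5.
R3 ← R3 − 7261/24877·R5.
R4 ← R4 − 76543/74631·R5.
Row 6 reduces to 0 = -1, a contradiction. The system is inconsistent.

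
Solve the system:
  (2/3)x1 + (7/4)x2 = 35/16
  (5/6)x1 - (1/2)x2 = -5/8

Row-reduce the augmented matrix:
R1 ← R1 / (2/3).
R2 ← R2 − 5/6·R1.
R2 ← R2 / (-43/16).
R1 ← R1 − 21/8·R2.
Reading off the reduced rows gives x1 = 0, x2 = 5/4.

x1 = 0, x2 = 5/4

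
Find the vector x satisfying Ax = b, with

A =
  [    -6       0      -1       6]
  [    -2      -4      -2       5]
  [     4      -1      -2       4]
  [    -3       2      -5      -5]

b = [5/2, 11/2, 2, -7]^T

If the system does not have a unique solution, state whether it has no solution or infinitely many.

Row-reduce the augmented matrix:
R1 ← R1 / (-6).
R2 ← R2 + 2·R1.
R3 ← R3 − 4·R1.
R4 ← R4 + 3·R1.
R2 ← R2 / (-4).
R3 ← R3 + 1·R2.
R4 ← R4 − 2·R2.
R3 ← R3 / (-9/4).
R1 ← R1 − 1/6·R3.
R2 ← R2 − 5/12·R3.
R4 ← R4 + 16/3·R3.
R4 ← R4 / (-1279/54).
R1 ← R1 + 25/54·R4.
R2 ← R2 − 16/27·R4.
R3 ← R3 + 29/9·R4.
Reading off the reduced rows gives x_1 = 0, x_2 = -1, x_3 = 1/2, x_4 = 1/2.

x_1 = 0, x_2 = -1, x_3 = 1/2, x_4 = 1/2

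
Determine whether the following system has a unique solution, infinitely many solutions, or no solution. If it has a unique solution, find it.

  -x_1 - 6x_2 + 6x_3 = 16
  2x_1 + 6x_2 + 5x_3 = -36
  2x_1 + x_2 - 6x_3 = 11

x_1 = 2, x_2 = -5, x_3 = -2

Row-reduce the augmented matrix:
R1 ← R1 / (-1).
R2 ← R2 − 2·R1.
R3 ← R3 − 2·R1.
R2 ← R2 / (-6).
R1 ← R1 − 6·R2.
R3 ← R3 + 11·R2.
R3 ← R3 / (-151/6).
R1 ← R1 − 11·R3.
R2 ← R2 + 17/6·R3.
Reading off the reduced rows gives x_1 = 2, x_2 = -5, x_3 = -2.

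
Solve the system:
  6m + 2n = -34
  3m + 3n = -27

m = -4, n = -5

Row-reduce the augmented matrix:
R1 ← R1 / (6).
R2 ← R2 − 3·R1.
R2 ← R2 / (2).
R1 ← R1 − 1/3·R2.
Reading off the reduced rows gives m = -4, n = -5.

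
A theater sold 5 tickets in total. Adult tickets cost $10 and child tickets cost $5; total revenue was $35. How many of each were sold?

Let a = adult tickets, c = child tickets.
  a + c = 5
  10a + 5c = 35
Row-reduce the augmented matrix:
R2 ← R2 − 10·R1.
R2 ← R2 / (-5).
R1 ← R1 − 1·R2.
Reading off the reduced rows gives a = 2, c = 3.

adult tickets: 2, child tickets: 3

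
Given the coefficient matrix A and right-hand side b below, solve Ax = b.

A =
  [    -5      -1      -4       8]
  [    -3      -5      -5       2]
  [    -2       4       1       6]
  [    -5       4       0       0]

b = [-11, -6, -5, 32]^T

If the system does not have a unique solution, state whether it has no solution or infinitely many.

Row-reduce:
R1 ← R1 / (-5).
R2 ← R2 + 3·R1.
R3 ← R3 + 2·R1.
R4 ← R4 + 5·R1.
R2 ← R2 / (-22/5).
R1 ← R1 − 1/5·R2.
R3 ← R3 − 22/5·R2.
R4 ← R4 − 5·R2.
Swap R3 and R4.
R3 ← R3 / (23/22).
R1 ← R1 − 15/22·R3.
R2 ← R2 − 13/22·R3.
Rank is 3 with 4 unknowns, leaving x_4 free.

infinitely many solutions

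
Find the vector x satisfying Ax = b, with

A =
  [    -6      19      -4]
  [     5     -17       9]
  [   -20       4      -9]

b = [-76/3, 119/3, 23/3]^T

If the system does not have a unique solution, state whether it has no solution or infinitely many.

Row-reduce the augmented matrix:
R1 ← R1 / (-6).
R2 ← R2 − 5·R1.
R3 ← R3 + 20·R1.
R2 ← R2 / (-7/6).
R1 ← R1 + 19/6·R2.
R3 ← R3 + 178/3·R2.
R3 ← R3 / (-1987/7).
R1 ← R1 + 103/7·R3.
R2 ← R2 + 34/7·R3.
Reading off the reduced rows gives x_1 = -2, x_2 = -4/3, x_3 = 3.

x_1 = -2, x_2 = -4/3, x_3 = 3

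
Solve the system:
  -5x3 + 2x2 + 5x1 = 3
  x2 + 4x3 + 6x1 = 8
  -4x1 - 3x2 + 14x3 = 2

infinitely many solutions

Row-reduce:
R1 ← R1 / (5).
R2 ← R2 − 6·R1.
R3 ← R3 + 4·R1.
R2 ← R2 / (-7/5).
R1 ← R1 − 2/5·R2.
R3 ← R3 + 7/5·R2.
Rank is 2 with 3 unknowns, leaving x3 free.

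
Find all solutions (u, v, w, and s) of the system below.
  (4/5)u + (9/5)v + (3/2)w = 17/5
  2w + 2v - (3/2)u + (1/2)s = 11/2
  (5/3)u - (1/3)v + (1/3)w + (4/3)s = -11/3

infinitely many solutions

Row-reduce:
R1 ← R1 / (4/5).
R2 ← R2 + 3/2·R1.
R3 ← R3 − 5/3·R1.
R2 ← R2 / (43/8).
R1 ← R1 − 9/4·R2.
R3 ← R3 + 49/12·R2.
R3 ← R3 / (223/258).
R1 ← R1 + 6/43·R3.
R2 ← R2 − 77/86·R3.
Rank is 3 with 4 unknowns, leaving s free.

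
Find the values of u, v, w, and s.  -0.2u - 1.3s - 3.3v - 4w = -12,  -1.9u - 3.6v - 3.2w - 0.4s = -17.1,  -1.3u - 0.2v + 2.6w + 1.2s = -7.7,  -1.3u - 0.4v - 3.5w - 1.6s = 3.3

u = 1, v = 6, w = -2, s = 0

Row-reduce the augmented matrix:
R1 ← R1 / (-1/5).
R2 ← R2 + 19/10·R1.
R3 ← R3 + 13/10·R1.
R4 ← R4 + 13/10·R1.
R2 ← R2 / (111/4).
R1 ← R1 − 33/2·R2.
R3 ← R3 − 85/4·R2.
R4 ← R4 − 421/20·R2.
R3 ← R3 / (361/185).
R1 ← R1 + 128/185·R3.
R2 ← R2 − 232/185·R3.
R4 ← R4 + 7211/1850·R3.
R4 ← R4 / (-13189/10830).
R1 ← R1 + 464/1083·R4.
R2 ← R2 − 119/1083·R4.
R3 ← R3 − 277/1083·R4.
Reading off the reduced rows gives u = 1, v = 6, w = -2, s = 0.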